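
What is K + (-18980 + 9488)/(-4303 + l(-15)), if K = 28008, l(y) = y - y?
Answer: 120527916/4303 ≈ 28010.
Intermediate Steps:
l(y) = 0
K + (-18980 + 9488)/(-4303 + l(-15)) = 28008 + (-18980 + 9488)/(-4303 + 0) = 28008 - 9492/(-4303) = 28008 - 9492*(-1/4303) = 28008 + 9492/4303 = 120527916/4303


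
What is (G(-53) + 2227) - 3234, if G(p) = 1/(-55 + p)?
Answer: -108757/108 ≈ -1007.0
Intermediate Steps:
(G(-53) + 2227) - 3234 = (1/(-55 - 53) + 2227) - 3234 = (1/(-108) + 2227) - 3234 = (-1/108 + 2227) - 3234 = 240515/108 - 3234 = -108757/108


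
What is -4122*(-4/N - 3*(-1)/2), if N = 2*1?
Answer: 2061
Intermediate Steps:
N = 2
-4122*(-4/N - 3*(-1)/2) = -4122*(-4/2 - 3*(-1)/2) = -4122*(-4*1/2 + 3*(1/2)) = -4122*(-2 + 3/2) = -4122*(-1/2) = 2061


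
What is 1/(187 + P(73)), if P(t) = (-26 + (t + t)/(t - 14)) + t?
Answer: 59/13952 ≈ 0.0042288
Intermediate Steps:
P(t) = -26 + t + 2*t/(-14 + t) (P(t) = (-26 + (2*t)/(-14 + t)) + t = (-26 + 2*t/(-14 + t)) + t = -26 + t + 2*t/(-14 + t))
1/(187 + P(73)) = 1/(187 + (364 + 73**2 - 38*73)/(-14 + 73)) = 1/(187 + (364 + 5329 - 2774)/59) = 1/(187 + (1/59)*2919) = 1/(187 + 2919/59) = 1/(13952/59) = 59/13952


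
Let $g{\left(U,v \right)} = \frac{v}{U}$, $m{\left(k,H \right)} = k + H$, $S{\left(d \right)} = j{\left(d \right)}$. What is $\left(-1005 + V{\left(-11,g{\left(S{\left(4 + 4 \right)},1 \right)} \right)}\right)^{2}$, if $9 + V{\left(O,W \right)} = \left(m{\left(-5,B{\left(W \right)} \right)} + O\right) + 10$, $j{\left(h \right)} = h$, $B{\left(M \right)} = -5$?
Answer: $1050625$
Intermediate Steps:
$S{\left(d \right)} = d$
$m{\left(k,H \right)} = H + k$
$V{\left(O,W \right)} = -9 + O$ ($V{\left(O,W \right)} = -9 + \left(\left(\left(-5 - 5\right) + O\right) + 10\right) = -9 + \left(\left(-10 + O\right) + 10\right) = -9 + O$)
$\left(-1005 + V{\left(-11,g{\left(S{\left(4 + 4 \right)},1 \right)} \right)}\right)^{2} = \left(-1005 - 20\right)^{2} = \left(-1025\right)^{2} = 1050625$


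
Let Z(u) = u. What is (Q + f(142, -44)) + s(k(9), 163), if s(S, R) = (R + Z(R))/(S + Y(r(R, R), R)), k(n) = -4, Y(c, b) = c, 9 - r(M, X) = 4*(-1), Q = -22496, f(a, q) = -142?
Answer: -203416/9 ≈ -22602.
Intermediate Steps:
r(M, X) = 13 (r(M, X) = 9 - 4*(-1) = 9 - 1*(-4) = 9 + 4 = 13)
s(S, R) = 2*R/(13 + S) (s(S, R) = (R + R)/(S + 13) = (2*R)/(13 + S) = 2*R/(13 + S))
(Q + f(142, -44)) + s(k(9), 163) = (-22496 - 142) + 2*163/(13 - 4) = -22638 + 2*163/9 = -22638 + 2*163*(⅑) = -22638 + 326/9 = -203416/9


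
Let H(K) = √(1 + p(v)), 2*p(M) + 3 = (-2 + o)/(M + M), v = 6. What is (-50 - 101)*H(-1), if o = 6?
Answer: -151*I*√3/3 ≈ -87.18*I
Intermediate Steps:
p(M) = -3/2 + 1/M (p(M) = -3/2 + ((-2 + 6)/(M + M))/2 = -3/2 + (4/((2*M)))/2 = -3/2 + (4*(1/(2*M)))/2 = -3/2 + (2/M)/2 = -3/2 + 1/M)
H(K) = I*√3/3 (H(K) = √(1 + (-3/2 + 1/6)) = √(1 + (-3/2 + ⅙)) = √(1 - 4/3) = √(-⅓) = I*√3/3)
(-50 - 101)*H(-1) = (-50 - 101)*(I*√3/3) = -151*I*√3/3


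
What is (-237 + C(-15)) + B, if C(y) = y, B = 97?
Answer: -155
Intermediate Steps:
(-237 + C(-15)) + B = (-237 - 15) + 97 = -252 + 97 = -155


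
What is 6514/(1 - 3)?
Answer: -3257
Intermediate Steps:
6514/(1 - 3) = 6514/(-2) = -½*6514 = -3257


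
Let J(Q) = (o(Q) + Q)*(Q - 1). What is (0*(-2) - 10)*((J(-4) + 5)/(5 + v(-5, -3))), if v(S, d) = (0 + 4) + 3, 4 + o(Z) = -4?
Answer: -325/6 ≈ -54.167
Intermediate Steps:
o(Z) = -8 (o(Z) = -4 - 4 = -8)
v(S, d) = 7 (v(S, d) = 4 + 3 = 7)
J(Q) = (-1 + Q)*(-8 + Q) (J(Q) = (-8 + Q)*(Q - 1) = (-8 + Q)*(-1 + Q) = (-1 + Q)*(-8 + Q))
(0*(-2) - 10)*((J(-4) + 5)/(5 + v(-5, -3))) = (0*(-2) - 10)*(((8 + (-4)**2 - 9*(-4)) + 5)/(5 + 7)) = (0 - 10)*(((8 + 16 + 36) + 5)/12) = -10*(60 + 5)/12 = -650/12 = -10*65/12 = -325/6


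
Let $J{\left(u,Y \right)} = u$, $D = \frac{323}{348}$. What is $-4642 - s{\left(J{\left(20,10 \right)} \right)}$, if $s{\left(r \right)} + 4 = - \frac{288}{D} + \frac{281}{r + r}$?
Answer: $- \frac{56004763}{12920} \approx -4334.7$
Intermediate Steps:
$D = \frac{323}{348}$ ($D = 323 \cdot \frac{1}{348} = \frac{323}{348} \approx 0.92816$)
$s{\left(r \right)} = - \frac{101516}{323} + \frac{281}{2 r}$ ($s{\left(r \right)} = -4 + \left(- \frac{288}{\frac{323}{348}} + \frac{281}{r + r}\right) = -4 + \left(\left(-288\right) \frac{348}{323} + \frac{281}{2 r}\right) = -4 - \left(\frac{100224}{323} - 281 \frac{1}{2 r}\right) = -4 - \left(\frac{100224}{323} - \frac{281}{2 r}\right) = - \frac{101516}{323} + \frac{281}{2 r}$)
$-4642 - s{\left(J{\left(20,10 \right)} \right)} = -4642 - \frac{90763 - 4060640}{646 \cdot 20} = -4642 - \frac{1}{646} \cdot \frac{1}{20} \left(90763 - 4060640\right) = -4642 - \frac{1}{646} \cdot \frac{1}{20} \left(-3969877\right) = -4642 - - \frac{3969877}{12920} = -4642 + \frac{3969877}{12920} = - \frac{56004763}{12920}$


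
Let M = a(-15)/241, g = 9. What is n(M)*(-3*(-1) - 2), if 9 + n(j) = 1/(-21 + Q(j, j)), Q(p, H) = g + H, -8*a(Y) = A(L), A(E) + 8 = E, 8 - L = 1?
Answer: -210143/23135 ≈ -9.0833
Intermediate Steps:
L = 7 (L = 8 - 1*1 = 8 - 1 = 7)
A(E) = -8 + E
a(Y) = ⅛ (a(Y) = -(-8 + 7)/8 = -⅛*(-1) = ⅛)
Q(p, H) = 9 + H
M = 1/1928 (M = (⅛)/241 = (⅛)*(1/241) = 1/1928 ≈ 0.00051867)
n(j) = -9 + 1/(-12 + j) (n(j) = -9 + 1/(-21 + (9 + j)) = -9 + 1/(-12 + j))
n(M)*(-3*(-1) - 2) = ((109 - 9*1/1928)/(-12 + 1/1928))*(-3*(-1) - 2) = ((109 - 9/1928)/(-23135/1928))*(3 - 2) = -1928/23135*210143/1928*1 = -210143/23135*1 = -210143/23135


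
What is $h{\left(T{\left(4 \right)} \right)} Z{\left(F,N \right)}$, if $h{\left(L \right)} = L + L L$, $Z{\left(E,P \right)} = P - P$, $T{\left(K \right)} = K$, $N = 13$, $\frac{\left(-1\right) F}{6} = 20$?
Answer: $0$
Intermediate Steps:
$F = -120$ ($F = \left(-6\right) 20 = -120$)
$Z{\left(E,P \right)} = 0$
$h{\left(L \right)} = L + L^{2}$
$h{\left(T{\left(4 \right)} \right)} Z{\left(F,N \right)} = 4 \left(1 + 4\right) 0 = 4 \cdot 5 \cdot 0 = 20 \cdot 0 = 0$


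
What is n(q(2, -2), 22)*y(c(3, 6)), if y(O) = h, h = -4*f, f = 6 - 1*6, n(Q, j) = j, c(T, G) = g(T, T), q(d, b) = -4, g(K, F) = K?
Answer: 0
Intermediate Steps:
c(T, G) = T
f = 0 (f = 6 - 6 = 0)
h = 0 (h = -4*0 = 0)
y(O) = 0
n(q(2, -2), 22)*y(c(3, 6)) = 22*0 = 0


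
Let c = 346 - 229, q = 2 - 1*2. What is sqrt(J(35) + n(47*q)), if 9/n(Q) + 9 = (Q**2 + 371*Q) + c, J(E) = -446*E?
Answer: I*sqrt(561957)/6 ≈ 124.94*I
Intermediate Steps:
q = 0 (q = 2 - 2 = 0)
c = 117
n(Q) = 9/(108 + Q**2 + 371*Q) (n(Q) = 9/(-9 + ((Q**2 + 371*Q) + 117)) = 9/(-9 + (117 + Q**2 + 371*Q)) = 9/(108 + Q**2 + 371*Q))
sqrt(J(35) + n(47*q)) = sqrt(-446*35 + 9/(108 + (47*0)**2 + 371*(47*0))) = sqrt(-15610 + 9/(108 + 0**2 + 371*0)) = sqrt(-15610 + 9/(108 + 0 + 0)) = sqrt(-15610 + 9/108) = sqrt(-15610 + 9*(1/108)) = sqrt(-15610 + 1/12) = sqrt(-187319/12) = I*sqrt(561957)/6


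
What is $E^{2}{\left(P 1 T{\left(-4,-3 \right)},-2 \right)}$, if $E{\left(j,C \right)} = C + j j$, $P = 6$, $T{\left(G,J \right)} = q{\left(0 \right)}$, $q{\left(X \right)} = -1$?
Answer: $1156$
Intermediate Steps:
$T{\left(G,J \right)} = -1$
$E{\left(j,C \right)} = C + j^{2}$
$E^{2}{\left(P 1 T{\left(-4,-3 \right)},-2 \right)} = \left(-2 + \left(6 \cdot 1 \left(-1\right)\right)^{2}\right)^{2} = \left(-2 + \left(6 \left(-1\right)\right)^{2}\right)^{2} = \left(-2 + \left(-6\right)^{2}\right)^{2} = \left(-2 + 36\right)^{2} = 34^{2} = 1156$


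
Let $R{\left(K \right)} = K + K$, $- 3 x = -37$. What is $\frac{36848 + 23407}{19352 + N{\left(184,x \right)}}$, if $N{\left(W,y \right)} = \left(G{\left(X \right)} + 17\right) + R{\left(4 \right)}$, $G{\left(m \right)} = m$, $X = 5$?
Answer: $\frac{60255}{19382} \approx 3.1088$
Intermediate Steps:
$x = \frac{37}{3}$ ($x = \left(- \frac{1}{3}\right) \left(-37\right) = \frac{37}{3} \approx 12.333$)
$R{\left(K \right)} = 2 K$
$N{\left(W,y \right)} = 30$ ($N{\left(W,y \right)} = \left(5 + 17\right) + 2 \cdot 4 = 22 + 8 = 30$)
$\frac{36848 + 23407}{19352 + N{\left(184,x \right)}} = \frac{36848 + 23407}{19352 + 30} = \frac{60255}{19382}$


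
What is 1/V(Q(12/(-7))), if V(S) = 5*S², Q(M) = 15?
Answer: 1/1125 ≈ 0.00088889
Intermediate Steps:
1/V(Q(12/(-7))) = 1/(5*15²) = 1/(5*225) = 1/1125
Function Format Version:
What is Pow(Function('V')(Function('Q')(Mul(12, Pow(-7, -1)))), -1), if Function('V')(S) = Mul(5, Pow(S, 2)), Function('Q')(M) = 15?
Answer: Rational(1, 1125) ≈ 0.00088889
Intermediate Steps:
Pow(Function('V')(Function('Q')(Mul(12, Pow(-7, -1)))), -1) = Pow(Mul(5, Pow(15, 2)), -1) = Pow(Mul(5, 225), -1) = Pow(1125, -1) = Rational(1, 1125)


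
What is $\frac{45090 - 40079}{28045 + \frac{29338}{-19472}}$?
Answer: $\frac{48787096}{273031451} \approx 0.17869$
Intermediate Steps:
$\frac{45090 - 40079}{28045 + \frac{29338}{-19472}} = \frac{5011}{28045 + 29338 \left(- \frac{1}{19472}\right)} = \frac{5011}{28045 - \frac{14669}{9736}} = \frac{5011}{\frac{273031451}{9736}} = 5011 \cdot \frac{9736}{273031451} = \frac{48787096}{273031451}$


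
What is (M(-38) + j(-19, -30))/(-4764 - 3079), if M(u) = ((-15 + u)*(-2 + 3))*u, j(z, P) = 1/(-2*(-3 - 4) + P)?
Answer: -1401/5456 ≈ -0.25678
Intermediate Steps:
j(z, P) = 1/(14 + P) (j(z, P) = 1/(-2*(-7) + P) = 1/(14 + P))
M(u) = u*(-15 + u) (M(u) = ((-15 + u)*1)*u = (-15 + u)*u = u*(-15 + u))
(M(-38) + j(-19, -30))/(-4764 - 3079) = (-38*(-15 - 38) + 1/(14 - 30))/(-4764 - 3079) = (-38*(-53) + 1/(-16))/(-7843) = (2014 - 1/16)*(-1/7843) = (32223/16)*(-1/7843) = -1401/5456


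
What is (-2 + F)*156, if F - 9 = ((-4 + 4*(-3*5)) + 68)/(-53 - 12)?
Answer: 5412/5 ≈ 1082.4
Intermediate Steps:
F = 581/65 (F = 9 + ((-4 + 4*(-3*5)) + 68)/(-53 - 12) = 9 + ((-4 + 4*(-15)) + 68)/(-65) = 9 + ((-4 - 60) + 68)*(-1/65) = 9 + (-64 + 68)*(-1/65) = 9 + 4*(-1/65) = 9 - 4/65 = 581/65 ≈ 8.9385)
(-2 + F)*156 = (-2 + 581/65)*156 = (451/65)*156 = 5412/5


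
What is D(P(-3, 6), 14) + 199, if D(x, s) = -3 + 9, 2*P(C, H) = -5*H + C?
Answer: 205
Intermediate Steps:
P(C, H) = C/2 - 5*H/2 (P(C, H) = (-5*H + C)/2 = (C - 5*H)/2 = C/2 - 5*H/2)
D(x, s) = 6
D(P(-3, 6), 14) + 199 = 6 + 199 = 205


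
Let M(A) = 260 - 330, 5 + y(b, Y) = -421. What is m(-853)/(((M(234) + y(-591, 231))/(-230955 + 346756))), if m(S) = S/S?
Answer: -115801/496 ≈ -233.47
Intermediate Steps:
y(b, Y) = -426 (y(b, Y) = -5 - 421 = -426)
M(A) = -70
m(S) = 1
m(-853)/(((M(234) + y(-591, 231))/(-230955 + 346756))) = 1/((-70 - 426)/(-230955 + 346756)) = 1/(-496/115801) = 1*(-115801/496) = -115801/496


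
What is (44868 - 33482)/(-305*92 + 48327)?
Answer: 11386/20267 ≈ 0.56180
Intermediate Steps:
(44868 - 33482)/(-305*92 + 48327) = 11386/(-28060 + 48327) = 11386/20267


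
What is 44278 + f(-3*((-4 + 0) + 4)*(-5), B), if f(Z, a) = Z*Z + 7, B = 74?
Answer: 44285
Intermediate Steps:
f(Z, a) = 7 + Z**2 (f(Z, a) = Z**2 + 7 = 7 + Z**2)
44278 + f(-3*((-4 + 0) + 4)*(-5), B) = 44278 + (7 + (-3*((-4 + 0) + 4)*(-5))**2) = 44278 + (7 + (-3*(-4 + 4)*(-5))**2) = 44278 + (7 + (-3*0*(-5))**2) = 44278 + (7 + (0*(-5))**2) = 44278 + (7 + 0**2) = 44278 + (7 + 0) = 44278 + 7 = 44285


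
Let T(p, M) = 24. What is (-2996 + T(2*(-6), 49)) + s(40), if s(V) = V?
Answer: -2932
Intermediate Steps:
(-2996 + T(2*(-6), 49)) + s(40) = (-2996 + 24) + 40 = -2972 + 40 = -2932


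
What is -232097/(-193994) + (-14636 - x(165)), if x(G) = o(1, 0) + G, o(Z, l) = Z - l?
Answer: -2871267091/193994 ≈ -14801.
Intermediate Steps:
x(G) = 1 + G (x(G) = (1 - 1*0) + G = (1 + 0) + G = 1 + G)
-232097/(-193994) + (-14636 - x(165)) = -232097/(-193994) + (-14636 - (1 + 165)) = -232097*(-1/193994) + (-14636 - 1*166) = 232097/193994 + (-14636 - 166) = 232097/193994 - 14802 = -2871267091/193994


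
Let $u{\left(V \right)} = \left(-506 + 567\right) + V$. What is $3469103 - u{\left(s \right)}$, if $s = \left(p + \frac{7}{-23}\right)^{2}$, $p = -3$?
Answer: $\frac{1835117442}{529} \approx 3.469 \cdot 10^{6}$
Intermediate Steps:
$s = \frac{5776}{529}$ ($s = \left(-3 + \frac{7}{-23}\right)^{2} = \left(-3 + 7 \left(- \frac{1}{23}\right)\right)^{2} = \left(-3 - \frac{7}{23}\right)^{2} = \left(- \frac{76}{23}\right)^{2} = \frac{5776}{529} \approx 10.919$)
$u{\left(V \right)} = 61 + V$
$3469103 - u{\left(s \right)} = 3469103 - \left(61 + \frac{5776}{529}\right) = 3469103 - \frac{38045}{529} = \frac{1835117442}{529}$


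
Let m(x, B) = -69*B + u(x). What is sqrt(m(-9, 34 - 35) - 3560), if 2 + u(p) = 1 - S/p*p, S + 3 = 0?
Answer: I*sqrt(3489) ≈ 59.068*I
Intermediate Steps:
S = -3 (S = -3 + 0 = -3)
u(p) = 2 (u(p) = -2 + (1 - (-3/p)*p) = -2 + (1 - 1*(-3)) = -2 + (1 + 3) = -2 + 4 = 2)
m(x, B) = 2 - 69*B (m(x, B) = -69*B + 2 = 2 - 69*B)
sqrt(m(-9, 34 - 35) - 3560) = sqrt((2 - 69*(34 - 35)) - 3560) = sqrt((2 - 69*(-1)) - 3560) = sqrt((2 + 69) - 3560) = sqrt(71 - 3560) = sqrt(-3489) = I*sqrt(3489)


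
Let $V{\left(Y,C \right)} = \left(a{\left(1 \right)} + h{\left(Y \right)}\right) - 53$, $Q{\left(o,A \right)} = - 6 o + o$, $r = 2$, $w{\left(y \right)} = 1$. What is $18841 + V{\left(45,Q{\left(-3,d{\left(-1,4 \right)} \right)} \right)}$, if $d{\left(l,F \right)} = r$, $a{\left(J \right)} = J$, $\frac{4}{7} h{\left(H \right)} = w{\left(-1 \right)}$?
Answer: $\frac{75163}{4} \approx 18791.0$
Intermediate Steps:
$h{\left(H \right)} = \frac{7}{4}$ ($h{\left(H \right)} = \frac{7}{4} \cdot 1 = \frac{7}{4}$)
$d{\left(l,F \right)} = 2$
$Q{\left(o,A \right)} = - 5 o$
$V{\left(Y,C \right)} = - \frac{201}{4}$ ($V{\left(Y,C \right)} = \left(1 + \frac{7}{4}\right) - 53 = \frac{11}{4} - 53 = - \frac{201}{4}$)
$18841 + V{\left(45,Q{\left(-3,d{\left(-1,4 \right)} \right)} \right)} = 18841 - \frac{201}{4} = \frac{75163}{4}$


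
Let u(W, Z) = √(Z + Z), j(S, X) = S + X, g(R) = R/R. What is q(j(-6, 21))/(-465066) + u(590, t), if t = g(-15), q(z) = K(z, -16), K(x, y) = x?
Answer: -5/155022 + √2 ≈ 1.4142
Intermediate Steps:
g(R) = 1
q(z) = z
t = 1
u(W, Z) = √2*√Z (u(W, Z) = √(2*Z) = √2*√Z)
q(j(-6, 21))/(-465066) + u(590, t) = (-6 + 21)/(-465066) + √2*√1 = 15*(-1/465066) + √2*1 = -5/155022 + √2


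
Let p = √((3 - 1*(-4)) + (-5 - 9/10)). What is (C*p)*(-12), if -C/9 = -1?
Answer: -54*√110/5 ≈ -113.27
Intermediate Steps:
C = 9 (C = -9*(-1) = 9)
p = √110/10 (p = √((3 + 4) + (-5 - 9*⅒)) = √(7 + (-5 - 9/10)) = √(7 - 59/10) = √(11/10) = √110/10 ≈ 1.0488)
(C*p)*(-12) = (9*(√110/10))*(-12) = (9*√110/10)*(-12) = -54*√110/5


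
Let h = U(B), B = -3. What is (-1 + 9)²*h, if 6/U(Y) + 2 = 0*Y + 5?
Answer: 128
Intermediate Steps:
U(Y) = 2 (U(Y) = 6/(-2 + (0*Y + 5)) = 6/(-2 + (0 + 5)) = 6/(-2 + 5) = 6/3 = 6*(⅓) = 2)
h = 2
(-1 + 9)²*h = (-1 + 9)²*2 = 8²*2 = 64*2 = 128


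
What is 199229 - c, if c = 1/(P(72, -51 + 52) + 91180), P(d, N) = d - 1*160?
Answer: 18148168067/91092 ≈ 1.9923e+5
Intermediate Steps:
P(d, N) = -160 + d (P(d, N) = d - 160 = -160 + d)
c = 1/91092 (c = 1/((-160 + 72) + 91180) = 1/(-88 + 91180) = 1/91092 ≈ 1.0978e-5)
199229 - c = 199229 - 1*1/91092 = 199229 - 1/91092 = 18148168067/91092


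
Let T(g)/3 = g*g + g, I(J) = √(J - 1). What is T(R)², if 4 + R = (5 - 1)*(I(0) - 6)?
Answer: 4492800 - 2930400*I ≈ 4.4928e+6 - 2.9304e+6*I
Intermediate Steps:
I(J) = √(-1 + J)
R = -28 + 4*I (R = -4 + (5 - 1)*(√(-1 + 0) - 6) = -4 + 4*(√(-1) - 6) = -4 + 4*(I - 6) = -4 + 4*(-6 + I) = -4 + (-24 + 4*I) = -28 + 4*I ≈ -28.0 + 4.0*I)
T(g) = 3*g + 3*g² (T(g) = 3*(g*g + g) = 3*(g² + g) = 3*(g + g²) = 3*g + 3*g²)
T(R)² = (3*(-28 + 4*I)*(1 + (-28 + 4*I)))² = (3*(-28 + 4*I)*(-27 + 4*I))² = 9*(-28 + 4*I)²*(-27 + 4*I)²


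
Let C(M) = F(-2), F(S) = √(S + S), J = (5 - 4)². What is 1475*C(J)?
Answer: 2950*I ≈ 2950.0*I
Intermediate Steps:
J = 1 (J = 1² = 1)
F(S) = √2*√S (F(S) = √(2*S) = √2*√S)
C(M) = 2*I (C(M) = √2*√(-2) = √2*(I*√2) = 2*I)
1475*C(J) = 1475*(2*I) = 2950*I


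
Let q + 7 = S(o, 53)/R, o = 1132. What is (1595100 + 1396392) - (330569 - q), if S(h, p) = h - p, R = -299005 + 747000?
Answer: 1192077064499/447995 ≈ 2.6609e+6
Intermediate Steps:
R = 447995
q = -3134886/447995 (q = -7 + (1132 - 1*53)/447995 = -7 + (1132 - 53)*(1/447995) = -7 + 1079*(1/447995) = -7 + 1079/447995 = -3134886/447995 ≈ -6.9976)
(1595100 + 1396392) - (330569 - q) = (1595100 + 1396392) - (330569 - 1*(-3134886/447995)) = 2991492 - (330569 + 3134886/447995) = 2991492 - 1*148096394041/447995 = 2991492 - 148096394041/447995 = 1192077064499/447995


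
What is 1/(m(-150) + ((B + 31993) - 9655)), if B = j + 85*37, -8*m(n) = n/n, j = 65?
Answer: 8/204383 ≈ 3.9142e-5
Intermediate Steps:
m(n) = -⅛ (m(n) = -n/(8*n) = -⅛*1 = -⅛)
B = 3210 (B = 65 + 85*37 = 65 + 3145 = 3210)
1/(m(-150) + ((B + 31993) - 9655)) = 1/(-⅛ + ((3210 + 31993) - 9655)) = 1/(-⅛ + (35203 - 9655)) = 1/(-⅛ + 25548) = 1/(204383/8) = 8/204383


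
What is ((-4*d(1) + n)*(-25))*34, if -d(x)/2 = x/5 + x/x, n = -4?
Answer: -4760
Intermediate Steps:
d(x) = -2 - 2*x/5 (d(x) = -2*(x/5 + x/x) = -2*(x*(⅕) + 1) = -2*(x/5 + 1) = -2*(1 + x/5) = -2 - 2*x/5)
((-4*d(1) + n)*(-25))*34 = ((-4*(-2 - ⅖*1) - 4)*(-25))*34 = ((-4*(-2 - ⅖) - 4)*(-25))*34 = ((-4*(-12/5) - 4)*(-25))*34 = ((48/5 - 4)*(-25))*34 = ((28/5)*(-25))*34 = -140*34 = -4760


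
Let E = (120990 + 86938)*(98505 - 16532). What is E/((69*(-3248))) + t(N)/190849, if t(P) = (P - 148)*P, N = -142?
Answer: -2003025311329/26337162 ≈ -76053.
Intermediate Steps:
E = 17044481944 (E = 207928*81973 = 17044481944)
t(P) = P*(-148 + P) (t(P) = (-148 + P)*P = P*(-148 + P))
E/((69*(-3248))) + t(N)/190849 = 17044481944/((69*(-3248))) - 142*(-148 - 142)/190849 = 17044481944/(-224112) - 142*(-290)*(1/190849) = 17044481944*(-1/224112) + 41180*(1/190849) = -304365749/4002 + 1420/6581 = -2003025311329/26337162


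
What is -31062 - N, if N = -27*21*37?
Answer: -10083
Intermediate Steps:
N = -20979 (N = -567*37 = -20979)
-31062 - N = -31062 - 1*(-20979) = -31062 + 20979 = -10083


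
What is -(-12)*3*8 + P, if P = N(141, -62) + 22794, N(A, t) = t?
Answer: 23020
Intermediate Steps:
P = 22732 (P = -62 + 22794 = 22732)
-(-12)*3*8 + P = -(-12)*3*8 + 22732 = -12*(-3)*8 + 22732 = 36*8 + 22732 = 288 + 22732 = 23020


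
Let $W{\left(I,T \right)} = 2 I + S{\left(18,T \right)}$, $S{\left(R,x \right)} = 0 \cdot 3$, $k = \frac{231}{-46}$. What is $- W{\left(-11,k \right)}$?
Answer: $22$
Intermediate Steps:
$k = - \frac{231}{46}$ ($k = 231 \left(- \frac{1}{46}\right) = - \frac{231}{46} \approx -5.0217$)
$S{\left(R,x \right)} = 0$
$W{\left(I,T \right)} = 2 I$ ($W{\left(I,T \right)} = 2 I + 0 = 2 I$)
$- W{\left(-11,k \right)} = - 2 \left(-11\right) = \left(-1\right) \left(-22\right) = 22$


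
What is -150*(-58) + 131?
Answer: 8831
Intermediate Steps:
-150*(-58) + 131 = 8700 + 131 = 8831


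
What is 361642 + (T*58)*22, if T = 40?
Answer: 412682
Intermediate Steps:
361642 + (T*58)*22 = 361642 + (40*58)*22 = 361642 + 2320*22 = 361642 + 51040 = 412682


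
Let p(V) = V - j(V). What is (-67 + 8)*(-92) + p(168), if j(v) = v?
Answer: 5428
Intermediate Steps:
p(V) = 0 (p(V) = V - V = 0)
(-67 + 8)*(-92) + p(168) = (-67 + 8)*(-92) + 0 = -59*(-92) + 0 = 5428 + 0 = 5428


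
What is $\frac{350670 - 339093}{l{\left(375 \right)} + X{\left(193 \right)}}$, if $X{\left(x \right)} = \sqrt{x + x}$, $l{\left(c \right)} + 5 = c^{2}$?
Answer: $\frac{813978870}{9886992007} - \frac{11577 \sqrt{386}}{19773984014} \approx 0.082317$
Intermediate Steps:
$l{\left(c \right)} = -5 + c^{2}$
$X{\left(x \right)} = \sqrt{2} \sqrt{x}$ ($X{\left(x \right)} = \sqrt{2 x} = \sqrt{2} \sqrt{x}$)
$\frac{350670 - 339093}{l{\left(375 \right)} + X{\left(193 \right)}} = \frac{350670 - 339093}{\left(-5 + 375^{2}\right) + \sqrt{2} \sqrt{193}} = \frac{11577}{\left(-5 + 140625\right) + \sqrt{386}} = \frac{11577}{140620 + \sqrt{386}}$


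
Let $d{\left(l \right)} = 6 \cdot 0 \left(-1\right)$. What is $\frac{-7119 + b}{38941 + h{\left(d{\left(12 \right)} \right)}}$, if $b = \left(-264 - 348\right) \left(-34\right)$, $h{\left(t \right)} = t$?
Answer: $\frac{13689}{38941} \approx 0.35153$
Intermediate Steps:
$d{\left(l \right)} = 0$ ($d{\left(l \right)} = 0 \left(-1\right) = 0$)
$b = 20808$ ($b = \left(-612\right) \left(-34\right) = 20808$)
$\frac{-7119 + b}{38941 + h{\left(d{\left(12 \right)} \right)}} = \frac{-7119 + 20808}{38941 + 0} = \frac{13689}{38941}$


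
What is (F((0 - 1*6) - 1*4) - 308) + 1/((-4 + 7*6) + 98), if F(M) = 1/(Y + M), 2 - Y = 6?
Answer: -293277/952 ≈ -308.06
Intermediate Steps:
Y = -4 (Y = 2 - 1*6 = 2 - 6 = -4)
F(M) = 1/(-4 + M)
(F((0 - 1*6) - 1*4) - 308) + 1/((-4 + 7*6) + 98) = (1/(-4 + ((0 - 1*6) - 1*4)) - 308) + 1/((-4 + 7*6) + 98) = (1/(-4 + ((0 - 6) - 4)) - 308) + 1/((-4 + 42) + 98) = (1/(-4 + (-6 - 4)) - 308) + 1/(38 + 98) = (1/(-4 - 10) - 308) + 1/136 = (1/(-14) - 308) + 1/136 = (-1/14 - 308) + 1/136 = -4313/14 + 1/136 = -293277/952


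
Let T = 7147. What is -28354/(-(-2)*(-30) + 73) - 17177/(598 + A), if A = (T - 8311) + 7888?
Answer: -207831289/95186 ≈ -2183.4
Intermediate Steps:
A = 6724 (A = (7147 - 8311) + 7888 = -1164 + 7888 = 6724)
-28354/(-(-2)*(-30) + 73) - 17177/(598 + A) = -28354/(-(-2)*(-30) + 73) - 17177/(598 + 6724) = -28354/(-2*30 + 73) - 17177/7322 = -28354/(-60 + 73) - 17177*1/7322 = -28354/13 - 17177/7322 = -207831289/95186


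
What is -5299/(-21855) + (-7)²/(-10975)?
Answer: 11417126/47971725 ≈ 0.23800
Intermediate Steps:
-5299/(-21855) + (-7)²/(-10975) = -5299*(-1/21855) + 49*(-1/10975) = 5299/21855 - 49/10975 = 11417126/47971725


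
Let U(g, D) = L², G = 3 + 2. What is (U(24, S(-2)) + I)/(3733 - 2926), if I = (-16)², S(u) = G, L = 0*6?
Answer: 256/807 ≈ 0.31722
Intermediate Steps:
G = 5
L = 0
S(u) = 5
U(g, D) = 0 (U(g, D) = 0² = 0)
I = 256
(U(24, S(-2)) + I)/(3733 - 2926) = (0 + 256)/(3733 - 2926) = 256/807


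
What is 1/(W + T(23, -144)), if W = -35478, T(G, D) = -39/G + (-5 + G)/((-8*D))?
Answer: -1472/52226089 ≈ -2.8185e-5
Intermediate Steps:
T(G, D) = -39/G - (-5 + G)/(8*D) (T(G, D) = -39/G + (-5 + G)*(-1/(8*D)) = -39/G - (-5 + G)/(8*D))
1/(W + T(23, -144)) = 1/(-35478 + (-39/23 + (5/8)/(-144) - 1/8*23/(-144))) = 1/(-35478 + (-39*1/23 + (5/8)*(-1/144) - 1/8*23*(-1/144))) = 1/(-35478 + (-39/23 - 5/1152 + 23/1152)) = 1/(-35478 - 2473/1472) = 1/(-52226089/1472) = -1472/52226089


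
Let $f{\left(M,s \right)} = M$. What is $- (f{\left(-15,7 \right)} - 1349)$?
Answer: $1364$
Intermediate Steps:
$- (f{\left(-15,7 \right)} - 1349) = - (-15 - 1349) = \left(-1\right) \left(-1364\right) = 1364$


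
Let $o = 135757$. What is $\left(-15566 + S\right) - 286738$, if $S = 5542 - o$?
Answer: $-432519$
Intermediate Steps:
$S = -130215$ ($S = 5542 - 135757 = -130215$)
$\left(-15566 + S\right) - 286738 = \left(-15566 - 130215\right) - 286738 = -145781 - 286738 = -432519$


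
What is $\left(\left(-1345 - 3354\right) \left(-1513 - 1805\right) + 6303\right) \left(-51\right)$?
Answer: $-795476835$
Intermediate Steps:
$\left(\left(-1345 - 3354\right) \left(-1513 - 1805\right) + 6303\right) \left(-51\right) = \left(\left(-4699\right) \left(-3318\right) + 6303\right) \left(-51\right) = \left(15591282 + 6303\right) \left(-51\right) = 15597585 \left(-51\right) = -795476835$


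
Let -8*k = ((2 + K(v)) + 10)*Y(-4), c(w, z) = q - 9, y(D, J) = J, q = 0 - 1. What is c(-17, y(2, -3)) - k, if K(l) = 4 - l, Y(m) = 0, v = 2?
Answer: -10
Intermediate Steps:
q = -1
c(w, z) = -10 (c(w, z) = -1 - 9 = -10)
k = 0 (k = -((2 + (4 - 1*2)) + 10)*0/8 = -((2 + (4 - 2)) + 10)*0/8 = -((2 + 2) + 10)*0/8 = -(4 + 10)*0/8 = -7*0/4 = -1/8*0 = 0)
c(-17, y(2, -3)) - k = -10 - 1*0 = -10 + 0 = -10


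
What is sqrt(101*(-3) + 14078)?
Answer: 5*sqrt(551) ≈ 117.37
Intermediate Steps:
sqrt(101*(-3) + 14078) = sqrt(-303 + 14078) = sqrt(13775) = 5*sqrt(551)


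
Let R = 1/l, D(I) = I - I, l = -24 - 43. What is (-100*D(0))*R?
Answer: 0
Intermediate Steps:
l = -67
D(I) = 0
R = -1/67 (R = 1/(-67) = -1/67 ≈ -0.014925)
(-100*D(0))*R = -100*0*(-1/67) = 0*(-1/67) = 0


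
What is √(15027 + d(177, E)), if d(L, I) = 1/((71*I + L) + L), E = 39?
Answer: √16284474734/1041 ≈ 122.58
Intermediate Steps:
d(L, I) = 1/(2*L + 71*I) (d(L, I) = 1/((L + 71*I) + L) = 1/(2*L + 71*I))
√(15027 + d(177, E)) = √(15027 + 1/(2*177 + 71*39)) = √(15027 + 1/(354 + 2769)) = √(15027 + 1/3123) = √(46929322/3123) = √16284474734/1041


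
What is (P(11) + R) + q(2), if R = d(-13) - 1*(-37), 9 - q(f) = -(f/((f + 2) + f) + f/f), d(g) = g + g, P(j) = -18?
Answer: 10/3 ≈ 3.3333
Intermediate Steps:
d(g) = 2*g
q(f) = 10 + f/(2 + 2*f) (q(f) = 9 - (-1)*(f/((f + 2) + f) + f/f) = 9 - (-1)*(f/((2 + f) + f) + 1) = 9 - (-1)*(f/(2 + 2*f) + 1) = 9 - (-1)*(1 + f/(2 + 2*f)) = 9 - (-1 - f/(2 + 2*f)) = 9 + (1 + f/(2 + 2*f)) = 10 + f/(2 + 2*f))
R = 11 (R = 2*(-13) - 1*(-37) = -26 + 37 = 11)
(P(11) + R) + q(2) = (-18 + 11) + (20 + 21*2)/(2*(1 + 2)) = -7 + (1/2)*(20 + 42)/3 = -7 + (1/2)*(1/3)*62 = -7 + 31/3 = 10/3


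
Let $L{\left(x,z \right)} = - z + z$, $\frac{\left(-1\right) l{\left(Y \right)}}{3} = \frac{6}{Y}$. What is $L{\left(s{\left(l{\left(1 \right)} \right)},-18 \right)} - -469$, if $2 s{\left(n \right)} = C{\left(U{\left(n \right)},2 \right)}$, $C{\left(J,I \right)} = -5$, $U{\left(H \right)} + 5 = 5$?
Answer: $469$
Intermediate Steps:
$U{\left(H \right)} = 0$ ($U{\left(H \right)} = -5 + 5 = 0$)
$l{\left(Y \right)} = - \frac{18}{Y}$ ($l{\left(Y \right)} = - 3 \frac{6}{Y} = - \frac{18}{Y}$)
$s{\left(n \right)} = - \frac{5}{2}$ ($s{\left(n \right)} = \frac{1}{2} \left(-5\right) = - \frac{5}{2}$)
$L{\left(x,z \right)} = 0$
$L{\left(s{\left(l{\left(1 \right)} \right)},-18 \right)} - -469 = 0 - -469 = 0 + 469 = 469$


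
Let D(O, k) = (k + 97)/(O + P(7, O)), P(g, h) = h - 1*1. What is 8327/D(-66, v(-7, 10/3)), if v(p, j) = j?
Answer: -474639/43 ≈ -11038.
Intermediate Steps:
P(g, h) = -1 + h (P(g, h) = h - 1 = -1 + h)
D(O, k) = (97 + k)/(-1 + 2*O) (D(O, k) = (k + 97)/(O + (-1 + O)) = (97 + k)/(-1 + 2*O))
8327/D(-66, v(-7, 10/3)) = 8327/(((97 + 10/3)/(-1 + 2*(-66)))) = 8327/(((97 + 10*(1/3))/(-1 - 132))) = 8327/(((97 + 10/3)/(-133))) = 8327/((-1/133*301/3)) = 8327/(-43/57) = 8327*(-57/43) = -474639/43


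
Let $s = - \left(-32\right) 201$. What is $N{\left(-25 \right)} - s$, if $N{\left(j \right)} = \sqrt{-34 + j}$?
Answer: $-6432 + i \sqrt{59} \approx -6432.0 + 7.6811 i$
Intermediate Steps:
$s = 6432$ ($s = \left(-1\right) \left(-6432\right) = 6432$)
$N{\left(-25 \right)} - s = \sqrt{-34 - 25} - 6432 = \sqrt{-59} - 6432 = i \sqrt{59} - 6432 = -6432 + i \sqrt{59}$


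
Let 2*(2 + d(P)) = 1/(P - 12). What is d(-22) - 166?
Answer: -11425/68 ≈ -168.01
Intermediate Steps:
d(P) = -2 + 1/(2*(-12 + P)) (d(P) = -2 + 1/(2*(P - 12)) = -2 + 1/(2*(-12 + P)))
d(-22) - 166 = (49 - 4*(-22))/(2*(-12 - 22)) - 166 = (½)*(49 + 88)/(-34) - 166 = (½)*(-1/34)*137 - 166 = -137/68 - 166 = -11425/68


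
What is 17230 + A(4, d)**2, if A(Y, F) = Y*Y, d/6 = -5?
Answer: 17486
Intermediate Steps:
d = -30 (d = 6*(-5) = -30)
A(Y, F) = Y**2
17230 + A(4, d)**2 = 17230 + (4**2)**2 = 17230 + 16**2 = 17230 + 256 = 17486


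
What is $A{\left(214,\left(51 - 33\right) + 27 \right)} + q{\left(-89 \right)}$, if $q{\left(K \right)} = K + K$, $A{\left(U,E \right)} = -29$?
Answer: $-207$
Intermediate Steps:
$q{\left(K \right)} = 2 K$
$A{\left(214,\left(51 - 33\right) + 27 \right)} + q{\left(-89 \right)} = -29 + 2 \left(-89\right) = -29 - 178 = -207$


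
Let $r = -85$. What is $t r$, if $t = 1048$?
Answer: $-89080$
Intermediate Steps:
$t r = 1048 \left(-85\right) = -89080$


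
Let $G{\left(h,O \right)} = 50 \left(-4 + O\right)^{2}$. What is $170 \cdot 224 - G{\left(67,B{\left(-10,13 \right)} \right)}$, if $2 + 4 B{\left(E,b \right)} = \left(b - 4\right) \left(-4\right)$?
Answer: $\frac{57935}{2} \approx 28968.0$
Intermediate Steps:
$B{\left(E,b \right)} = \frac{7}{2} - b$ ($B{\left(E,b \right)} = - \frac{1}{2} + \frac{\left(b - 4\right) \left(-4\right)}{4} = - \frac{1}{2} + \frac{\left(-4 + b\right) \left(-4\right)}{4} = - \frac{1}{2} + \frac{16 - 4 b}{4} = - \frac{1}{2} - \left(-4 + b\right) = \frac{7}{2} - b$)
$170 \cdot 224 - G{\left(67,B{\left(-10,13 \right)} \right)} = 170 \cdot 224 - 50 \left(-4 + \left(\frac{7}{2} - 13\right)\right)^{2} = 38080 - 50 \left(-4 + \left(\frac{7}{2} - 13\right)\right)^{2} = 38080 - 50 \left(-4 - \frac{19}{2}\right)^{2} = 38080 - 50 \left(- \frac{27}{2}\right)^{2} = 38080 - 50 \cdot \frac{729}{4} = 38080 - \frac{18225}{2} = \frac{57935}{2}$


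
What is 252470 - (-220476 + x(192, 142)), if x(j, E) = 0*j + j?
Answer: 472754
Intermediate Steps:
x(j, E) = j (x(j, E) = 0 + j = j)
252470 - (-220476 + x(192, 142)) = 252470 - (-220476 + 192) = 252470 - 1*(-220284) = 252470 + 220284 = 472754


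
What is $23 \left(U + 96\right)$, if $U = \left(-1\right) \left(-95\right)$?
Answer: $4393$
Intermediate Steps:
$U = 95$
$23 \left(U + 96\right) = 23 \left(95 + 96\right) = 23 \cdot 191 = 4393$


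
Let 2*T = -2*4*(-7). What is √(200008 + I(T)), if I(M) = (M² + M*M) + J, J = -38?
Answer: √201538 ≈ 448.93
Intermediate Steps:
T = 28 (T = (-2*4*(-7))/2 = (-8*(-7))/2 = (½)*56 = 28)
I(M) = -38 + 2*M² (I(M) = (M² + M*M) - 38 = (M² + M²) - 38 = 2*M² - 38 = -38 + 2*M²)
√(200008 + I(T)) = √(200008 + (-38 + 2*28²)) = √(200008 + (-38 + 2*784)) = √(200008 + (-38 + 1568)) = √(200008 + 1530) = √201538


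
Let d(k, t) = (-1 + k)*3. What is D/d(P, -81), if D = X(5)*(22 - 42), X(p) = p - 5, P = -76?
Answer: 0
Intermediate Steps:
X(p) = -5 + p
d(k, t) = -3 + 3*k
D = 0 (D = (-5 + 5)*(22 - 42) = 0*(-20) = 0)
D/d(P, -81) = 0/(-3 + 3*(-76)) = 0/(-3 - 228) = 0/(-231) = 0*(-1/231) = 0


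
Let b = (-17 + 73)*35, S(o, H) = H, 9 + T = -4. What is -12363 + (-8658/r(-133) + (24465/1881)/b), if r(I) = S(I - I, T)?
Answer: -410704831/35112 ≈ -11697.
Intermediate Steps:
T = -13 (T = -9 - 4 = -13)
r(I) = -13
b = 1960 (b = 56*35 = 1960)
-12363 + (-8658/r(-133) + (24465/1881)/b) = -12363 + (-8658/(-13) + (24465/1881)/1960) = -12363 + (-8658*(-1/13) + (24465*(1/1881))*(1/1960)) = -12363 + (666 + (8155/627)*(1/1960)) = -12363 + (666 + 233/35112) = -12363 + 23384825/35112 = -410704831/35112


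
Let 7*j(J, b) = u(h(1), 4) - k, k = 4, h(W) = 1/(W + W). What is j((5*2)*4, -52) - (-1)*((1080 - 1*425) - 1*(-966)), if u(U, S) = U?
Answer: 3241/2 ≈ 1620.5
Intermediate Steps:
h(W) = 1/(2*W)
j(J, b) = -1/2 (j(J, b) = ((1/2)/1 - 1*4)/7 = ((1/2)*1 - 4)/7 = (1/2 - 4)/7 = (1/7)*(-7/2) = -1/2)
j((5*2)*4, -52) - (-1)*((1080 - 1*425) - 1*(-966)) = -1/2 - (-1)*((1080 - 1*425) - 1*(-966)) = -1/2 - (-1)*((1080 - 425) + 966) = -1/2 - (-1)*(655 + 966) = -1/2 - (-1)*1621 = -1/2 - 1*(-1621) = -1/2 + 1621 = 3241/2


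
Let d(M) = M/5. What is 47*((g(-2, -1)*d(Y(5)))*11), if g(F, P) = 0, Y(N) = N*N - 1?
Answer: 0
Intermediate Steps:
Y(N) = -1 + N² (Y(N) = N² - 1 = -1 + N²)
d(M) = M/5 (d(M) = M*(⅕) = M/5)
47*((g(-2, -1)*d(Y(5)))*11) = 47*((0*((-1 + 5²)/5))*11) = 47*((0*((-1 + 25)/5))*11) = 47*((0*((⅕)*24))*11) = 47*((0*(24/5))*11) = 47*(0*11) = 47*0 = 0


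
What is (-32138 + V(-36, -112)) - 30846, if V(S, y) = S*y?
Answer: -58952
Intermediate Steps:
(-32138 + V(-36, -112)) - 30846 = (-32138 - 36*(-112)) - 30846 = (-32138 + 4032) - 30846 = -28106 - 30846 = -58952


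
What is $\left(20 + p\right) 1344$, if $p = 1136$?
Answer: $1553664$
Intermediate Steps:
$\left(20 + p\right) 1344 = \left(20 + 1136\right) 1344 = 1156 \cdot 1344 = 1553664$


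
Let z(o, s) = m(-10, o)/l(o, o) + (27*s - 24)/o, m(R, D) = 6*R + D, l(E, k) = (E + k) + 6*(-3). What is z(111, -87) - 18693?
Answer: -2769691/148 ≈ -18714.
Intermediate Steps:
l(E, k) = -18 + E + k (l(E, k) = (E + k) - 18 = -18 + E + k)
m(R, D) = D + 6*R
z(o, s) = (-24 + 27*s)/o + (-60 + o)/(-18 + 2*o) (z(o, s) = (o + 6*(-10))/(-18 + o + o) + (27*s - 24)/o = (o - 60)/(-18 + 2*o) + (-24 + 27*s)/o = (-60 + o)/(-18 + 2*o) + (-24 + 27*s)/o = (-24 + 27*s)/o + (-60 + o)/(-18 + 2*o))
z(111, -87) - 18693 = (1/2)*(111*(-60 + 111) + 6*(-9 + 111)*(-8 + 9*(-87)))/(111*(-9 + 111)) - 18693 = (1/2)*(1/111)*(111*51 + 6*102*(-8 - 783))/102 - 18693 = (1/2)*(1/111)*(1/102)*(5661 + 6*102*(-791)) - 18693 = (1/2)*(1/111)*(1/102)*(5661 - 484092) - 18693 = (1/2)*(1/111)*(1/102)*(-478431) - 18693 = -3127/148 - 18693 = -2769691/148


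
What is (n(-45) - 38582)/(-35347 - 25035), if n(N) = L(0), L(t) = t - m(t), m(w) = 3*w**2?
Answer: 19291/30191 ≈ 0.63897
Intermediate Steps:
L(t) = t - 3*t**2
n(N) = 0 (n(N) = 0*(1 - 3*0) = 0*(1 + 0) = 0*1 = 0)
(n(-45) - 38582)/(-35347 - 25035) = (0 - 38582)/(-35347 - 25035) = -38582/(-60382) = -38582*(-1/60382) = 19291/30191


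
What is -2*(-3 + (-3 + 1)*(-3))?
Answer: -6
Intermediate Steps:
-2*(-3 + (-3 + 1)*(-3)) = -2*(-3 - 2*(-3)) = -2*(-3 + 6) = -2*3 = -6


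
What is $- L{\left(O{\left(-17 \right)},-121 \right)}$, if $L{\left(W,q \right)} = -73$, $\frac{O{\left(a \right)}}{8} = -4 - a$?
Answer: $73$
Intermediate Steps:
$O{\left(a \right)} = -32 - 8 a$ ($O{\left(a \right)} = 8 \left(-4 - a\right) = -32 - 8 a$)
$- L{\left(O{\left(-17 \right)},-121 \right)} = \left(-1\right) \left(-73\right) = 73$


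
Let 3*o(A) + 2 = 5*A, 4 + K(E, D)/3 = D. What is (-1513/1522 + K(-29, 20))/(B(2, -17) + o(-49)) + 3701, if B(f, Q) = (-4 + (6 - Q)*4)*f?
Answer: 1583065711/427682 ≈ 3701.5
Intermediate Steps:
K(E, D) = -12 + 3*D
B(f, Q) = f*(20 - 4*Q) (B(f, Q) = (-4 + (24 - 4*Q))*f = (20 - 4*Q)*f = f*(20 - 4*Q))
o(A) = -2/3 + 5*A/3 (o(A) = -2/3 + (5*A)/3 = -2/3 + 5*A/3)
(-1513/1522 + K(-29, 20))/(B(2, -17) + o(-49)) + 3701 = (-1513/1522 + (-12 + 3*20))/(4*2*(5 - 1*(-17)) + (-2/3 + (5/3)*(-49))) + 3701 = (-1513*1/1522 + (-12 + 60))/(4*2*(5 + 17) + (-2/3 - 245/3)) + 3701 = (-1513/1522 + 48)/(4*2*22 - 247/3) + 3701 = 71543/(1522*(176 - 247/3)) + 3701 = 71543/(1522*(281/3)) + 3701 = (71543/1522)*(3/281) + 3701 = 214629/427682 + 3701 = 1583065711/427682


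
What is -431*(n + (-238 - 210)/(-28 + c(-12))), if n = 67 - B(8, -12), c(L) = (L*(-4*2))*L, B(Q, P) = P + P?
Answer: -11618467/295 ≈ -39385.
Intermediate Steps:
B(Q, P) = 2*P
c(L) = -8*L² (c(L) = (L*(-8))*L = (-8*L)*L = -8*L²)
n = 91 (n = 67 - 2*(-12) = 67 - 1*(-24) = 67 + 24 = 91)
-431*(n + (-238 - 210)/(-28 + c(-12))) = -431*(91 + (-238 - 210)/(-28 - 8*(-12)²)) = -431*(91 - 448/(-28 - 8*144)) = -431*(91 - 448/(-28 - 1152)) = -431*(91 - 448/(-1180)) = -431*(91 - 448*(-1/1180)) = -431*(91 + 112/295) = -431*26957/295 = -11618467/295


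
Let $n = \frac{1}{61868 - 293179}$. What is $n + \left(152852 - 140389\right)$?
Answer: $\frac{2882828992}{231311} \approx 12463.0$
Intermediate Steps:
$n = - \frac{1}{231311}$ ($n = \frac{1}{-231311} = - \frac{1}{231311} \approx -4.3232 \cdot 10^{-6}$)
$n + \left(152852 - 140389\right) = - \frac{1}{231311} + \left(152852 - 140389\right) = - \frac{1}{231311} + 12463 = \frac{2882828992}{231311}$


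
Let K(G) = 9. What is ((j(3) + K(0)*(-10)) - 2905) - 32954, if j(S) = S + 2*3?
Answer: -35940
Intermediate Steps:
j(S) = 6 + S (j(S) = S + 6 = 6 + S)
((j(3) + K(0)*(-10)) - 2905) - 32954 = (((6 + 3) + 9*(-10)) - 2905) - 32954 = ((9 - 90) - 2905) - 32954 = (-81 - 2905) - 32954 = -2986 - 32954 = -35940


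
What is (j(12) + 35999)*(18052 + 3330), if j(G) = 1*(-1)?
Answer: 769709236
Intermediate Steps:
j(G) = -1
(j(12) + 35999)*(18052 + 3330) = (-1 + 35999)*(18052 + 3330) = 35998*21382 = 769709236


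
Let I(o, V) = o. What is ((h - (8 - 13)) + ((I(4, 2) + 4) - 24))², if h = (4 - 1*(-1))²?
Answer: 196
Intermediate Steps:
h = 25 (h = (4 + 1)² = 5² = 25)
((h - (8 - 13)) + ((I(4, 2) + 4) - 24))² = ((25 - (8 - 13)) + ((4 + 4) - 24))² = ((25 - 1*(-5)) + (8 - 24))² = ((25 + 5) - 16)² = (30 - 16)² = 14² = 196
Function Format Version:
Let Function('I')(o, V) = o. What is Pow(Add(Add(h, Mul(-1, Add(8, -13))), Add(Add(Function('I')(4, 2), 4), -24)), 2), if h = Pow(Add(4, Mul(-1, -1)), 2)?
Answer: 196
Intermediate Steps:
h = 25 (h = Pow(Add(4, 1), 2) = Pow(5, 2) = 25)
Pow(Add(Add(h, Mul(-1, Add(8, -13))), Add(Add(Function('I')(4, 2), 4), -24)), 2) = Pow(Add(Add(25, Mul(-1, Add(8, -13))), Add(Add(4, 4), -24)), 2) = Pow(Add(Add(25, Mul(-1, -5)), Add(8, -24)), 2) = Pow(Add(Add(25, 5), -16), 2) = Pow(Add(30, -16), 2) = Pow(14, 2) = 196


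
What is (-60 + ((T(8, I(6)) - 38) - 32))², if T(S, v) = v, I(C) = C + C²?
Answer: 7744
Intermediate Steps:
(-60 + ((T(8, I(6)) - 38) - 32))² = (-60 + ((6*(1 + 6) - 38) - 32))² = (-60 + ((6*7 - 38) - 32))² = (-60 + ((42 - 38) - 32))² = (-60 + (4 - 32))² = (-60 - 28)² = (-88)² = 7744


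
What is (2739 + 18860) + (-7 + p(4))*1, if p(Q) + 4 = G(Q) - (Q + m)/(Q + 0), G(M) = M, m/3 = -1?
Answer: 86367/4 ≈ 21592.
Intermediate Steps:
m = -3 (m = 3*(-1) = -3)
p(Q) = -4 + Q - (-3 + Q)/Q (p(Q) = -4 + (Q - (Q - 3)/(Q + 0)) = -4 + (Q - (-3 + Q)/Q) = -4 + Q - (-3 + Q)/Q)
(2739 + 18860) + (-7 + p(4))*1 = (2739 + 18860) + (-7 + (-5 + 4 + 3/4))*1 = 21599 + (-7 + (-5 + 4 + 3*(¼)))*1 = 21599 + (-7 + (-5 + 4 + ¾))*1 = 21599 + (-7 - ¼)*1 = 21599 - 29/4*1 = 21599 - 29/4 = 86367/4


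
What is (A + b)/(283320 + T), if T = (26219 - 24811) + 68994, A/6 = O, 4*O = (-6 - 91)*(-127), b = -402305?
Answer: -767653/707444 ≈ -1.0851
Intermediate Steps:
O = 12319/4 (O = ((-6 - 91)*(-127))/4 = (-97*(-127))/4 = (1/4)*12319 = 12319/4 ≈ 3079.8)
A = 36957/2 (A = 6*(12319/4) = 36957/2 ≈ 18479.)
T = 70402 (T = 1408 + 68994 = 70402)
(A + b)/(283320 + T) = (36957/2 - 402305)/(283320 + 70402) = -767653/2/353722 = -767653/2*1/353722 = -767653/707444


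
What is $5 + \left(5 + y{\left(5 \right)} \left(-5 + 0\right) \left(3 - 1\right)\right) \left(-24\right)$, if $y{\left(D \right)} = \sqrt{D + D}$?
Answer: $-115 + 240 \sqrt{10} \approx 643.95$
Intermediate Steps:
$y{\left(D \right)} = \sqrt{2} \sqrt{D}$ ($y{\left(D \right)} = \sqrt{2 D} = \sqrt{2} \sqrt{D}$)
$5 + \left(5 + y{\left(5 \right)} \left(-5 + 0\right) \left(3 - 1\right)\right) \left(-24\right) = 5 + \left(5 + \sqrt{2} \sqrt{5} \left(-5 + 0\right) \left(3 - 1\right)\right) \left(-24\right) = 5 + \left(5 + \sqrt{10} \left(- 5 \left(3 - 1\right)\right)\right) \left(-24\right) = 5 + \left(5 + \sqrt{10} \left(\left(-5\right) 2\right)\right) \left(-24\right) = 5 + \left(5 + \sqrt{10} \left(-10\right)\right) \left(-24\right) = 5 + \left(5 - 10 \sqrt{10}\right) \left(-24\right) = 5 - \left(120 - 240 \sqrt{10}\right) = -115 + 240 \sqrt{10}$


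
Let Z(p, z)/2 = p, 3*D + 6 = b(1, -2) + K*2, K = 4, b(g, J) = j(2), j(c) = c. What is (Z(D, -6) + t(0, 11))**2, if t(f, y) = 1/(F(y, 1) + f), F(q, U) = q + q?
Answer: 32041/4356 ≈ 7.3556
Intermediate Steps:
b(g, J) = 2
F(q, U) = 2*q
t(f, y) = 1/(f + 2*y) (t(f, y) = 1/(2*y + f) = 1/(f + 2*y))
D = 4/3 (D = -2 + (2 + 4*2)/3 = -2 + (2 + 8)/3 = -2 + (1/3)*10 = -2 + 10/3 = 4/3 ≈ 1.3333)
Z(p, z) = 2*p
(Z(D, -6) + t(0, 11))**2 = (2*(4/3) + 1/(0 + 2*11))**2 = (8/3 + 1/(0 + 22))**2 = (8/3 + 1/22)**2 = (179/66)**2 = 32041/4356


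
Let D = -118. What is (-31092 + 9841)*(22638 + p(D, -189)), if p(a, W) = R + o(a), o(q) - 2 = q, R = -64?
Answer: -477254958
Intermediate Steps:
o(q) = 2 + q
p(a, W) = -62 + a (p(a, W) = -64 + (2 + a) = -62 + a)
(-31092 + 9841)*(22638 + p(D, -189)) = (-31092 + 9841)*(22638 + (-62 - 118)) = -21251*(22638 - 180) = -21251*22458 = -477254958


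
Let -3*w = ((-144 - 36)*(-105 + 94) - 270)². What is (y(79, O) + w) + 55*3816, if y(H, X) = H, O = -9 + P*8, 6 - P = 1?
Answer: -764741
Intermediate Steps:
P = 5 (P = 6 - 1*1 = 6 - 1 = 5)
O = 31 (O = -9 + 5*8 = -9 + 40 = 31)
w = -974700 (w = -((-144 - 36)*(-105 + 94) - 270)²/3 = -(-180*(-11) - 270)²/3 = -(1980 - 270)²/3 = -⅓*1710² = -⅓*2924100 = -974700)
(y(79, O) + w) + 55*3816 = (79 - 974700) + 55*3816 = -974621 + 209880 = -764741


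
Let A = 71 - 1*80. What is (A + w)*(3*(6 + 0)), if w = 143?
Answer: 2412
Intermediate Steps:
A = -9 (A = 71 - 80 = -9)
(A + w)*(3*(6 + 0)) = (-9 + 143)*(3*(6 + 0)) = 134*(3*6) = 134*18 = 2412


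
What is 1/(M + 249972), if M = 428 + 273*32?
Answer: 1/259136 ≈ 3.8590e-6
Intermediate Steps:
M = 9164 (M = 428 + 8736 = 9164)
1/(M + 249972) = 1/(9164 + 249972) = 1/259136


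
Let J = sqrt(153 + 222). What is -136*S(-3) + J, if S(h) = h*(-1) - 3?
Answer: 5*sqrt(15) ≈ 19.365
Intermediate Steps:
J = 5*sqrt(15) (J = sqrt(375) = 5*sqrt(15) ≈ 19.365)
S(h) = -3 - h (S(h) = -h - 3 = -3 - h)
-136*S(-3) + J = -136*(-3 - 1*(-3)) + 5*sqrt(15) = -136*(-3 + 3) + 5*sqrt(15) = -136*0 + 5*sqrt(15) = 0 + 5*sqrt(15) = 5*sqrt(15)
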